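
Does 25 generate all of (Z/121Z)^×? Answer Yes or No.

φ(121) = φ(11^2) = 11·(11−1) = 110 = 2 · 5 · 11.
Test 25^(110/q) mod 121 for each prime factor q of 110:
25^55 ≡ 1 (mod 121)  [q = 2: ≡ 1 ✗]
25^22 ≡ 9 (mod 121)  [q = 5: ≢ 1 ✓]
25^10 ≡ 34 (mod 121)  [q = 11: ≢ 1 ✓]
25^55 ≡ 1 shows ord(25) | 55, strictly less than φ(121); not a primitive root.

No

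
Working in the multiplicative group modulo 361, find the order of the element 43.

By Lagrange's theorem, ord_361(43) divides φ(361) = φ(19^2) = 19·(19−1) = 342 = 2 · 3^2 · 19.
Divisors of 342: 1, 2, 3, 6, 9, 18, 19, 38, 57, 114, 171, 342.
Compute 43^d (mod 361) for the divisors d until we hit 1:
43^1 ≡ 43 (mod 361)
43^2 ≡ 44 (mod 361)
43^3 ≡ 87 (mod 361)
43^6 ≡ 349 (mod 361)
43^9 ≡ 39 (mod 361)
43^18 ≡ 77 (mod 361)
43^19 ≡ 62 (mod 361)
43^38 ≡ 234 (mod 361)
43^57 ≡ 68 (mod 361)
43^114 ≡ 292 (mod 361)
43^171 ≡ 1 (mod 361) ✓
Hence ord(43) = 171.

171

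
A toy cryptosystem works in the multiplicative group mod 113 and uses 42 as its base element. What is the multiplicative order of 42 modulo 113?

16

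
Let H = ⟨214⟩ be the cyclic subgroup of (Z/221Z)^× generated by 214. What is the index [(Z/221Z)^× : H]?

4

The order of 214 must divide φ(221) = φ(13·17) = (13−1)·(17−1) = 12·16 = 192 = 2^6 · 3.
Divisors of 192: 1, 2, 3, 4, 6, 8, 12, 16, 24, 32, 48, 64, 96, 192.
Test each divisor d:
214^1 ≡ 214 (mod 221)
214^2 ≡ 49 (mod 221)
214^3 ≡ 99 (mod 221)
214^4 ≡ 191 (mod 221)
214^6 ≡ 77 (mod 221)
214^8 ≡ 16 (mod 221)
214^12 ≡ 183 (mod 221)
214^16 ≡ 35 (mod 221)
214^24 ≡ 118 (mod 221)
214^32 ≡ 120 (mod 221)
214^48 ≡ 1 (mod 221) ✓
The order of 214 is 48, so the subgroup it generates has 48 elements.
The index is φ(221) / ord(214) = 192 / 48 = 4.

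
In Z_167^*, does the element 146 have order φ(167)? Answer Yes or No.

Yes

φ(167) = 167 − 1 = 166 = 2 · 83.
It suffices to check that the order of 146 is not a proper divisor of 166: compute 146^(166/q) for q ∈ {2, 83}.
146^83 ≡ 166 (mod 167)  [q = 2: ≢ 1 ✓]
146^2 ≡ 107 (mod 167)  [q = 83: ≢ 1 ✓]
Every test exponent gives a nontrivial residue, hence 146 generates the full group.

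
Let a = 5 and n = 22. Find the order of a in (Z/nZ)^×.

5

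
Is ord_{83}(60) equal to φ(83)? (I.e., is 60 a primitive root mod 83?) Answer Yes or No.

Yes

φ(83) = 83 − 1 = 82 = 2 · 41.
An element g generates (Z/83Z)^× iff g^(82/q) ≢ 1 (mod 83) for each prime q ∈ {2, 41}.
60^41 ≡ 82 (mod 83)  [q = 2: ≢ 1 ✓]
60^2 ≡ 31 (mod 83)  [q = 41: ≢ 1 ✓]
Every test exponent gives a nontrivial residue, hence 60 generates the full group.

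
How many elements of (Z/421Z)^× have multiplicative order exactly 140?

φ(421) = 421 − 1 = 420 = 2^2 · 3 · 5 · 7.
In a cyclic group of order 420, there are φ(d) elements of order d for each divisor d of 420, and zero for non-divisors.
140 = 2^2 · 5 · 7 divides 420, and φ(140) = 48.

48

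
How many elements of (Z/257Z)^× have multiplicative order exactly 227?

0

φ(257) = 257 − 1 = 256 = 2^8.
Since (Z/257Z)^× is cyclic of order 256, the number of elements of order d is φ(d) when d | 256 and 0 otherwise.
227 does not divide 256, so no element of (Z/257Z)^× has order 227.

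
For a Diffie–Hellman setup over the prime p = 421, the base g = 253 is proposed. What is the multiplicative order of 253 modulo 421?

By Lagrange's theorem, ord_421(253) divides φ(421) = 421 − 1 = 420 = 2^2 · 3 · 5 · 7.
Divisors of 420: 1, 2, 3, 4, 5, 6, 7, 10, 12, 14, 15, 20, 21, 28, 30, 35, 42, 60, 70, 84, 105, 140, 210, 420.
Test each divisor d:
253^1 ≡ 253 (mod 421)
253^2 ≡ 17 (mod 421)
253^3 ≡ 91 (mod 421)
253^4 ≡ 289 (mod 421)
253^5 ≡ 284 (mod 421)
253^6 ≡ 282 (mod 421)
253^7 ≡ 197 (mod 421)
253^10 ≡ 245 (mod 421)
253^12 ≡ 376 (mod 421)
253^14 ≡ 77 (mod 421)
253^15 ≡ 115 (mod 421)
253^20 ≡ 243 (mod 421)
253^21 ≡ 13 (mod 421)
253^28 ≡ 35 (mod 421)
253^30 ≡ 174 (mod 421)
253^35 ≡ 159 (mod 421)
253^42 ≡ 169 (mod 421)
253^60 ≡ 385 (mod 421)
253^70 ≡ 21 (mod 421)
253^84 ≡ 354 (mod 421)
253^105 ≡ 392 (mod 421)
253^140 ≡ 20 (mod 421)
253^210 ≡ 420 (mod 421)
253^420 ≡ 1 (mod 421) ✓
Hence ord(253) = 420.

420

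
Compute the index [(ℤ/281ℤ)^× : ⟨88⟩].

By Lagrange's theorem, ord_281(88) divides φ(281) = 281 − 1 = 280 = 2^3 · 5 · 7.
Divisors of 280: 1, 2, 4, 5, 7, 8, 10, 14, 20, 28, 35, 40, 56, 70, 140, 280.
Compute 88^d (mod 281) for the divisors d until we hit 1:
88^1 ≡ 88
88^2 ≡ 157
88^4 ≡ 202
88^5 ≡ 73
88^7 ≡ 221
88^8 ≡ 59
88^10 ≡ 271
88^14 ≡ 228
88^20 ≡ 100
88^28 ≡ 280
88^35 ≡ 60
88^40 ≡ 165
88^56 ≡ 1
Thus |⟨88⟩| = ord(88) = 56.
Index = |(Z/281Z)^×| / |⟨88⟩| = 280 / 56 = 5.

5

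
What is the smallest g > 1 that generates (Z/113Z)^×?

3

φ(113) = 113 − 1 = 112 = 2^4 · 7.
g is a primitive root iff g^(112/q) ≢ 1 (mod 113) for each prime q ∈ {2, 7}.
g = 2: 2^56 ≡ 1 — hits 1, so not a primitive root.
g = 3: 3^56 ≡ 112; 3^16 ≡ 49 — none is 1, so 3 is a primitive root.
So 3 is the smallest generator of (Z/113Z)^×.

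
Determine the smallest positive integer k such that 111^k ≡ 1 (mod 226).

28

By Lagrange's theorem, ord_226(111) divides φ(226) = φ(2)·φ(113) = 1·112 = 112 = 2^4 · 7.
Divisors of 112: 1, 2, 4, 7, 8, 14, 16, 28, 56, 112.
Compute 111^d (mod 226) for the divisors d until we hit 1:
111^1 ≡ 111 (mod 226)
111^2 ≡ 117 (mod 226)
111^4 ≡ 129 (mod 226)
111^7 ≡ 211 (mod 226)
111^8 ≡ 143 (mod 226)
111^14 ≡ 225 (mod 226)
111^16 ≡ 109 (mod 226)
111^28 ≡ 1 (mod 226) ✓
The smallest such exponent is 28, so the order of 111 is 28.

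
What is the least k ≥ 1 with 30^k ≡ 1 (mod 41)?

ord(30) | φ(41) = 41 − 1 = 40 = 2^3 · 5.
Divisors of 40: 1, 2, 4, 5, 8, 10, 20, 40.
Check 30^d mod 41 for each divisor in increasing order:
30^1 ≡ 30 (mod 41)
30^2 ≡ 39 (mod 41)
30^4 ≡ 4 (mod 41)
30^5 ≡ 38 (mod 41)
30^8 ≡ 16 (mod 41)
30^10 ≡ 9 (mod 41)
30^20 ≡ 40 (mod 41)
30^40 ≡ 1 (mod 41) ✓
Therefore the multiplicative order of 30 modulo 41 is 40.

40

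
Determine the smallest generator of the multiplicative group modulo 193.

5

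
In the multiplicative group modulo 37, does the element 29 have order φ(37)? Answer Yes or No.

φ(37) = 37 − 1 = 36 = 2^2 · 3^2.
29 is a primitive root mod 37 iff 29^(φ(37)/q) ≢ 1 for every prime q | φ(37), i.e. q ∈ {2, 3}.
29^18 ≡ 36 (mod 37)  [q = 2: ≢ 1 ✓]
29^12 ≡ 1 (mod 37)  [q = 3: ≡ 1 ✗]
The check at q = 3 fails, so 29 generates a proper subgroup.

No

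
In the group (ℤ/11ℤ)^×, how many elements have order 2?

φ(11) = 11 − 1 = 10 = 2 · 5.
(Z/11Z)^× is cyclic (|G| = 10); a cyclic group of order m has exactly φ(d) elements of each order d | m, and none otherwise.
2 | 10, and φ(2) = 2 − 1 = 1.

1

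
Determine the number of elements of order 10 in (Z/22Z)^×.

4

φ(22) = φ(2)·φ(11) = 1·10 = 10 = 2 · 5.
In a cyclic group of order 10, there are φ(d) elements of order d for each divisor d of 10, and zero for non-divisors.
10 = 2 · 5 divides 10, and φ(10) = 4.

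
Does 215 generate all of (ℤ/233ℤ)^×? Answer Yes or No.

φ(233) = 233 − 1 = 232 = 2^3 · 29.
Test 215^(232/q) mod 233 for each prime factor q of 232:
215^116 ≡ 1 (mod 233)  [q = 2: ≡ 1 ✗]
215^8 ≡ 32 (mod 233)  [q = 29: ≢ 1 ✓]
Since 215^116 ≡ 1, the order of 215 divides 116 < 232, so 215 is not a primitive root.

No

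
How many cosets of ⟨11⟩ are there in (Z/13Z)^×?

ord(11) | φ(13) = 13 − 1 = 12 = 2^2 · 3.
Divisors of 12: 1, 2, 3, 4, 6, 12.
Check 11^d mod 13 for each divisor in increasing order:
11^1 ≡ 11 (mod 13)
11^2 ≡ 4 (mod 13)
11^3 ≡ 5 (mod 13)
11^4 ≡ 3 (mod 13)
11^6 ≡ 12 (mod 13)
11^12 ≡ 1 (mod 13) ✓
So ord_13(11) = 12, hence |⟨11⟩| = 12.
[(Z/13Z)^× : ⟨11⟩] = 12/12 = 1.

1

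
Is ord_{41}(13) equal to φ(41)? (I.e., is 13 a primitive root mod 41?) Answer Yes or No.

Yes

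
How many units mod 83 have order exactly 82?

40

φ(83) = 83 − 1 = 82 = 2 · 41.
Since (Z/83Z)^× is cyclic of order 82, the number of elements of order d is φ(d) when d | 82 and 0 otherwise.
82 = 2 · 41 divides 82, and φ(82) = 40.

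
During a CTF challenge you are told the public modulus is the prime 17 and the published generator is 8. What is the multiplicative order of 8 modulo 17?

8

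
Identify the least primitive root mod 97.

5

φ(97) = 97 − 1 = 96 = 2^5 · 3.
g is a primitive root iff g^(96/q) ≢ 1 (mod 97) for each prime q ∈ {2, 3}.
g = 2: 2^48 ≡ 1 — hits 1, so not a primitive root.
g = 3: 3^48 ≡ 1 — hits 1, so not a primitive root.
g = 4: 4^48 ≡ 1 — hits 1, so not a primitive root.
g = 5: 5^48 ≡ 96; 5^32 ≡ 35 — none is 1, so 5 is a primitive root.
The smallest primitive root modulo 97 is 5.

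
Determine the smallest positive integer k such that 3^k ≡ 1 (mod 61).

The order of 3 must divide φ(61) = 61 − 1 = 60 = 2^2 · 3 · 5.
Divisors of 60: 1, 2, 3, 4, 5, 6, 10, 12, 15, 20, 30, 60.
Compute 3^d (mod 61) for the divisors d until we hit 1:
3^1 ≡ 3 (mod 61)
3^2 ≡ 9 (mod 61)
3^3 ≡ 27 (mod 61)
3^4 ≡ 20 (mod 61)
3^5 ≡ 60 (mod 61)
3^6 ≡ 58 (mod 61)
3^10 ≡ 1 (mod 61) ✓
So ord_61(3) = 10.

10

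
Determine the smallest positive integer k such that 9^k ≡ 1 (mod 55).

10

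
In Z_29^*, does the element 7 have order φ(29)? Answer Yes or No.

No

φ(29) = 29 − 1 = 28 = 2^2 · 7.
7 is a primitive root mod 29 iff 7^(φ(29)/q) ≢ 1 for every prime q | φ(29), i.e. q ∈ {2, 7}.
7^14 ≡ 1 (mod 29)  [q = 2: ≡ 1 ✗]
7^4 ≡ 23 (mod 29)  [q = 7: ≢ 1 ✓]
Since 7^14 ≡ 1, the order of 7 divides 14 < 28, so 7 is not a primitive root.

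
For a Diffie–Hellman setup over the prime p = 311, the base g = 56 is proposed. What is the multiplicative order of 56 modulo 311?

Since 56 ∈ (Z/311Z)^×, its order divides φ(311) = 311 − 1 = 310 = 2 · 5 · 31.
Divisors of 310: 1, 2, 5, 10, 31, 62, 155, 310.
Check 56^d mod 311 for each divisor in increasing order:
56^1 ≡ 56 (mod 311)
56^2 ≡ 26 (mod 311)
56^5 ≡ 225 (mod 311)
56^10 ≡ 243 (mod 311)
56^31 ≡ 6 (mod 311)
56^62 ≡ 36 (mod 311)
56^155 ≡ 1 (mod 311) ✓
Therefore the multiplicative order of 56 modulo 311 is 155.

155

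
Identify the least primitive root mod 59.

2

φ(59) = 59 − 1 = 58 = 2 · 29.
g is a primitive root iff g^(58/q) ≢ 1 (mod 59) for each prime q ∈ {2, 29}.
g = 2: 2^29 ≡ 58; 2^2 ≡ 4 — none is 1, so 2 is a primitive root.
Hence the least primitive root of 59 is 2.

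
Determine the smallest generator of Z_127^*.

3

φ(127) = 127 − 1 = 126 = 2 · 3^2 · 7.
Test candidates g = 2, 3, … against the prime factors q ∈ {2, 3, 7} of φ(127): g is a generator iff g^(126/q) ≢ 1 for every such q.
g = 2: 2^63 ≡ 1 — hits 1, so not a primitive root.
g = 3: 3^63 ≡ 126; 3^42 ≡ 107; 3^18 ≡ 4 — none is 1, so 3 is a primitive root.
Hence the least primitive root of 127 is 3.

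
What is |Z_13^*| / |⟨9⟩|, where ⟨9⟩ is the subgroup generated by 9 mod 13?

4

Since 9 ∈ (Z/13Z)^×, its order divides φ(13) = 13 − 1 = 12 = 2^2 · 3.
Divisors of 12: 1, 2, 3, 4, 6, 12.
Compute 9^d (mod 13) for the divisors d until we hit 1:
9^1 ≡ 9 (mod 13)
9^2 ≡ 3 (mod 13)
9^3 ≡ 1 (mod 13) ✓
Thus |⟨9⟩| = ord(9) = 3.
The index is φ(13) / ord(9) = 12 / 3 = 4.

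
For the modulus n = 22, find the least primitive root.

7

φ(22) = φ(2)·φ(11) = 1·10 = 10 = 2 · 5.
Test candidates g = 2, 3, … against the prime factors q ∈ {2, 5} of φ(22): g is a generator iff g^(10/q) ≢ 1 for every such q.
g = 2: gcd(2, 22) = 2 > 1, not a unit — skip.
g = 3: 3^5 ≡ 1 — hits 1, so not a primitive root.
g = 4: gcd(4, 22) = 2 > 1, not a unit — skip.
g = 5: 5^5 ≡ 1 — hits 1, so not a primitive root.
g = 6: gcd(6, 22) = 2 > 1, not a unit — skip.
g = 7: 7^5 ≡ 21; 7^2 ≡ 5 — none is 1, so 7 is a primitive root.
So 7 is the smallest generator of (Z/22Z)^×.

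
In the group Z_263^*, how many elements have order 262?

130

φ(263) = 263 − 1 = 262 = 2 · 131.
Since (Z/263Z)^× is cyclic of order 262, the number of elements of order d is φ(d) when d | 262 and 0 otherwise.
262 = 2 · 131 divides 262, and φ(262) = 130.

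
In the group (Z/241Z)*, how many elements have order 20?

8

φ(241) = 241 − 1 = 240 = 2^4 · 3 · 5.
In a cyclic group of order 240, there are φ(d) elements of order d for each divisor d of 240, and zero for non-divisors.
20 = 2^2 · 5 divides 240, and φ(20) = 8.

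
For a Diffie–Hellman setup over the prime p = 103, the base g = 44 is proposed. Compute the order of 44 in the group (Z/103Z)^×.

102

By Lagrange's theorem, ord_103(44) divides φ(103) = 103 − 1 = 102 = 2 · 3 · 17.
Divisors of 102: 1, 2, 3, 6, 17, 34, 51, 102.
Evaluate successive powers at the divisors of 102:
44^1 ≡ 44 (mod 103)
44^2 ≡ 82 (mod 103)
44^3 ≡ 3 (mod 103)
44^6 ≡ 9 (mod 103)
44^17 ≡ 47 (mod 103)
44^34 ≡ 46 (mod 103)
44^51 ≡ 102 (mod 103)
44^102 ≡ 1 (mod 103) ✓
The smallest such exponent is 102, so the order of 44 is 102.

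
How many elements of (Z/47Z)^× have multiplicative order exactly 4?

0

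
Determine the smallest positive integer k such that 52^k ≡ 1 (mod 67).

22

The order of 52 must divide φ(67) = 67 − 1 = 66 = 2 · 3 · 11.
Divisors of 66: 1, 2, 3, 6, 11, 22, 33, 66.
Compute 52^d (mod 67) for the divisors d until we hit 1:
52^1 ≡ 52 (mod 67)
52^2 ≡ 24 (mod 67)
52^3 ≡ 42 (mod 67)
52^6 ≡ 22 (mod 67)
52^11 ≡ 66 (mod 67)
52^22 ≡ 1 (mod 67) ✓
Therefore the multiplicative order of 52 modulo 67 is 22.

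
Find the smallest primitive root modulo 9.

2

φ(9) = φ(3^2) = 3·(3−1) = 6 = 2 · 3.
g is a primitive root iff g^(6/q) ≢ 1 (mod 9) for each prime q ∈ {2, 3}.
g = 2: 2^3 ≡ 8; 2^2 ≡ 4 — none is 1, so 2 is a primitive root.
Hence the least primitive root of 9 is 2.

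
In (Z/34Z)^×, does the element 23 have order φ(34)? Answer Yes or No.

Yes

φ(34) = φ(2)·φ(17) = 1·16 = 16 = 2^4.
Test 23^(16/q) mod 34 for each prime factor q of 16:
23^8 ≡ 33 (mod 34)  [q = 2: ≢ 1 ✓]
All checks pass, so 23 has order 16 and is a primitive root modulo 34.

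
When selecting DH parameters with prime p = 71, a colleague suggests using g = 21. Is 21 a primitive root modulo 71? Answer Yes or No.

Yes

φ(71) = 71 − 1 = 70 = 2 · 5 · 7.
Test 21^(70/q) mod 71 for each prime factor q of 70:
21^35 ≡ 70 (mod 71)  [q = 2: ≢ 1 ✓]
21^14 ≡ 5 (mod 71)  [q = 5: ≢ 1 ✓]
21^10 ≡ 30 (mod 71)  [q = 7: ≢ 1 ✓]
All checks pass, so 21 has order 70 and is a primitive root modulo 71.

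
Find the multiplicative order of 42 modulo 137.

136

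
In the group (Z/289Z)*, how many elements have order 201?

φ(289) = φ(17^2) = 17·(17−1) = 272 = 2^4 · 17.
Since (Z/289Z)^× is cyclic of order 272, the number of elements of order d is φ(d) when d | 272 and 0 otherwise.
Here 272 is not a multiple of 201, so there are no elements of order 201.

0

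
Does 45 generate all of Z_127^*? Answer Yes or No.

Yes

φ(127) = 127 − 1 = 126 = 2 · 3^2 · 7.
Test 45^(126/q) mod 127 for each prime factor q of 126:
45^63 ≡ 126 (mod 127)  [q = 2: ≢ 1 ✓]
45^42 ≡ 19 (mod 127)  [q = 3: ≢ 1 ✓]
45^18 ≡ 8 (mod 127)  [q = 7: ≢ 1 ✓]
None equal 1, so ord_127(45) = 126: 45 is a primitive root.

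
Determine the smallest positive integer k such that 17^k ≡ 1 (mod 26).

6

The order of 17 must divide φ(26) = φ(2)·φ(13) = 1·12 = 12 = 2^2 · 3.
Divisors of 12: 1, 2, 3, 4, 6, 12.
Test each divisor d:
17^1 ≡ 17
17^2 ≡ 3
17^3 ≡ 25
17^4 ≡ 9
17^6 ≡ 1
Hence ord(17) = 6.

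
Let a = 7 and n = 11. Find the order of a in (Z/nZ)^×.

By Lagrange's theorem, ord_11(7) divides φ(11) = 11 − 1 = 10 = 2 · 5.
Divisors of 10: 1, 2, 5, 10.
Compute 7^d (mod 11) for the divisors d until we hit 1:
7^1 ≡ 7 (mod 11)
7^2 ≡ 5 (mod 11)
7^5 ≡ 10 (mod 11)
7^10 ≡ 1 (mod 11) ✓
So ord_11(7) = 10.

10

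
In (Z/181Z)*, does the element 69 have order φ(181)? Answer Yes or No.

φ(181) = 181 − 1 = 180 = 2^2 · 3^2 · 5.
It suffices to check that the order of 69 is not a proper divisor of 180: compute 69^(180/q) for q ∈ {2, 3, 5}.
69^90 ≡ 180 (mod 181)  [q = 2: ≢ 1 ✓]
69^60 ≡ 48 (mod 181)  [q = 3: ≢ 1 ✓]
69^36 ≡ 135 (mod 181)  [q = 5: ≢ 1 ✓]
Every test exponent gives a nontrivial residue, hence 69 generates the full group.

Yes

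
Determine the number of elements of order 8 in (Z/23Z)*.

φ(23) = 23 − 1 = 22 = 2 · 11.
(Z/23Z)^× is cyclic (|G| = 22); a cyclic group of order m has exactly φ(d) elements of each order d | m, and none otherwise.
8 does not divide 22, so no element of (Z/23Z)^× has order 8.

0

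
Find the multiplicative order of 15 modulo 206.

By Lagrange's theorem, ord_206(15) divides φ(206) = φ(2)·φ(103) = 1·102 = 102 = 2 · 3 · 17.
Divisors of 102: 1, 2, 3, 6, 17, 34, 51, 102.
Evaluate successive powers at the divisors of 102:
15^1 ≡ 15 (mod 206)
15^2 ≡ 19 (mod 206)
15^3 ≡ 79 (mod 206)
15^6 ≡ 61 (mod 206)
15^17 ≡ 149 (mod 206)
15^34 ≡ 159 (mod 206)
15^51 ≡ 1 (mod 206) ✓
The smallest such exponent is 51, so the order of 15 is 51.

51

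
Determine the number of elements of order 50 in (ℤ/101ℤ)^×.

20

φ(101) = 101 − 1 = 100 = 2^2 · 5^2.
(Z/101Z)^× is cyclic (|G| = 100); a cyclic group of order m has exactly φ(d) elements of each order d | m, and none otherwise.
50 = 2 · 5^2 divides 100, and φ(50) = 20.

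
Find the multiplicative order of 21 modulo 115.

Since 21 ∈ (Z/115Z)^×, its order divides φ(115) = φ(5·23) = (5−1)·(23−1) = 4·22 = 88 = 2^3 · 11.
Divisors of 88: 1, 2, 4, 8, 11, 22, 44, 88.
Check 21^d mod 115 for each divisor in increasing order:
21^1 ≡ 21 (mod 115)
21^2 ≡ 96 (mod 115)
21^4 ≡ 16 (mod 115)
21^8 ≡ 26 (mod 115)
21^11 ≡ 91 (mod 115)
21^22 ≡ 1 (mod 115) ✓
The smallest such exponent is 22, so the order of 21 is 22.

22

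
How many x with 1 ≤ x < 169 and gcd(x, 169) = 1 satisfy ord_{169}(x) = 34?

0

φ(169) = φ(13^2) = 13·(13−1) = 156 = 2^2 · 3 · 13.
In a cyclic group of order 156, there are φ(d) elements of order d for each divisor d of 156, and zero for non-divisors.
Since 34 ∤ 156, the count is 0.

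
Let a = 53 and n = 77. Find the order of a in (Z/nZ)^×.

15

ord(53) | φ(77) = φ(7·11) = (7−1)·(11−1) = 6·10 = 60 = 2^2 · 3 · 5.
Divisors of 60: 1, 2, 3, 4, 5, 6, 10, 12, 15, 20, 30, 60.
Check 53^d mod 77 for each divisor in increasing order:
53^1 ≡ 53 (mod 77)
53^2 ≡ 37 (mod 77)
53^3 ≡ 36 (mod 77)
53^4 ≡ 60 (mod 77)
53^5 ≡ 23 (mod 77)
53^6 ≡ 64 (mod 77)
53^10 ≡ 67 (mod 77)
53^12 ≡ 15 (mod 77)
53^15 ≡ 1 (mod 77) ✓
So ord_77(53) = 15.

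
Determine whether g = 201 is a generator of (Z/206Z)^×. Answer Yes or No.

φ(206) = φ(2)·φ(103) = 1·102 = 102 = 2 · 3 · 17.
Test 201^(102/q) mod 206 for each prime factor q of 102:
201^51 ≡ 1 (mod 206)  [q = 2: ≡ 1 ✗]
201^34 ≡ 159 (mod 206)  [q = 3: ≢ 1 ✓]
201^6 ≡ 175 (mod 206)  [q = 17: ≢ 1 ✓]
201^51 ≡ 1 shows ord(201) | 51, strictly less than φ(206); not a primitive root.

No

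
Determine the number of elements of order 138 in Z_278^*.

φ(278) = φ(2)·φ(139) = 1·138 = 138 = 2 · 3 · 23.
Since (Z/278Z)^× is cyclic of order 138, the number of elements of order d is φ(d) when d | 138 and 0 otherwise.
138 = 2 · 3 · 23 divides 138, and φ(138) = 44.

44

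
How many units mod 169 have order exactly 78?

φ(169) = φ(13^2) = 13·(13−1) = 156 = 2^2 · 3 · 13.
In a cyclic group of order 156, there are φ(d) elements of order d for each divisor d of 156, and zero for non-divisors.
78 = 2 · 3 · 13 divides 156, and φ(78) = 24.

24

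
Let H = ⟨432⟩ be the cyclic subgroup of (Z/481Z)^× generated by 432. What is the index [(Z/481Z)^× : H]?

24

ord(432) | φ(481) = φ(13·37) = (13−1)·(37−1) = 12·36 = 432 = 2^4 · 3^3.
Divisors of 432: 1, 2, 3, 4, 6, 8, 9, 12, 16, 18, 24, 27, 36, 48, 54, 72, 108, 144, 216, 432.
Evaluate successive powers at the divisors of 432:
432^1 ≡ 432 (mod 481)
432^2 ≡ 477 (mod 481)
432^3 ≡ 196 (mod 481)
432^4 ≡ 16 (mod 481)
432^6 ≡ 417 (mod 481)
432^8 ≡ 256 (mod 481)
432^9 ≡ 443 (mod 481)
432^12 ≡ 248 (mod 481)
432^16 ≡ 120 (mod 481)
432^18 ≡ 1 (mod 481) ✓
Thus |⟨432⟩| = ord(432) = 18.
Index = |(Z/481Z)^×| / |⟨432⟩| = 432 / 18 = 24.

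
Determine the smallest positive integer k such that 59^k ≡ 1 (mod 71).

70

Since 59 ∈ (Z/71Z)^×, its order divides φ(71) = 71 − 1 = 70 = 2 · 5 · 7.
Divisors of 70: 1, 2, 5, 7, 10, 14, 35, 70.
Evaluate successive powers at the divisors of 70:
59^1 ≡ 59
59^2 ≡ 2
59^5 ≡ 23
59^7 ≡ 46
59^10 ≡ 32
59^14 ≡ 57
59^35 ≡ 70
59^70 ≡ 1
Therefore the multiplicative order of 59 modulo 71 is 70.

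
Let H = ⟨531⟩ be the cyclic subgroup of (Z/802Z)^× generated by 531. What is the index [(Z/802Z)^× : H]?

By Lagrange's theorem, ord_802(531) divides φ(802) = φ(2)·φ(401) = 1·400 = 400 = 2^4 · 5^2.
Divisors of 400: 1, 2, 4, 5, 8, 10, 16, 20, 25, 40, 50, 80, 100, 200, 400.
Evaluate successive powers at the divisors of 400:
531^1 ≡ 531
531^2 ≡ 459
531^4 ≡ 557
531^5 ≡ 631
531^8 ≡ 677
531^10 ≡ 369
531^16 ≡ 387
531^20 ≡ 623
531^25 ≡ 133
531^40 ≡ 763
531^50 ≡ 45
531^80 ≡ 719
531^100 ≡ 421
531^200 ≡ 801
531^400 ≡ 1
So ord_802(531) = 400, hence |⟨531⟩| = 400.
The index is φ(802) / ord(531) = 400 / 400 = 1.

1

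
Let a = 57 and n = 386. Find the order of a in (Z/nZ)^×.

The order of 57 must divide φ(386) = φ(2)·φ(193) = 1·192 = 192 = 2^6 · 3.
Divisors of 192: 1, 2, 3, 4, 6, 8, 12, 16, 24, 32, 48, 64, 96, 192.
Compute 57^d (mod 386) for the divisors d until we hit 1:
57^1 ≡ 57 (mod 386)
57^2 ≡ 161 (mod 386)
57^3 ≡ 299 (mod 386)
57^4 ≡ 59 (mod 386)
57^6 ≡ 235 (mod 386)
57^8 ≡ 7 (mod 386)
57^12 ≡ 27 (mod 386)
57^16 ≡ 49 (mod 386)
57^24 ≡ 343 (mod 386)
57^32 ≡ 85 (mod 386)
57^48 ≡ 305 (mod 386)
57^64 ≡ 277 (mod 386)
57^96 ≡ 385 (mod 386)
57^192 ≡ 1 (mod 386) ✓
The smallest such exponent is 192, so the order of 57 is 192.

192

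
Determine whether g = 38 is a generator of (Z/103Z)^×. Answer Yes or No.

φ(103) = 103 − 1 = 102 = 2 · 3 · 17.
38 is a primitive root mod 103 iff 38^(φ(103)/q) ≢ 1 for every prime q | φ(103), i.e. q ∈ {2, 3, 17}.
38^51 ≡ 1 (mod 103)  [q = 2: ≡ 1 ✗]
38^34 ≡ 56 (mod 103)  [q = 3: ≢ 1 ✓]
38^6 ≡ 8 (mod 103)  [q = 17: ≢ 1 ✓]
The check at q = 2 fails, so 38 generates a proper subgroup.

No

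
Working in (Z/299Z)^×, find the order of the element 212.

66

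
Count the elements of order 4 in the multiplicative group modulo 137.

φ(137) = 137 − 1 = 136 = 2^3 · 17.
(Z/137Z)^× is cyclic (|G| = 136); a cyclic group of order m has exactly φ(d) elements of each order d | m, and none otherwise.
4 = 2^2 divides 136, and φ(4) = 2.

2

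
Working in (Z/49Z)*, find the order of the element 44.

Since 44 ∈ (Z/49Z)^×, its order divides φ(49) = φ(7^2) = 7·(7−1) = 42 = 2 · 3 · 7.
Divisors of 42: 1, 2, 3, 6, 7, 14, 21, 42.
Test each divisor d:
44^1 ≡ 44 (mod 49)
44^2 ≡ 25 (mod 49)
44^3 ≡ 22 (mod 49)
44^6 ≡ 43 (mod 49)
44^7 ≡ 30 (mod 49)
44^14 ≡ 18 (mod 49)
44^21 ≡ 1 (mod 49) ✓
So ord_49(44) = 21.

21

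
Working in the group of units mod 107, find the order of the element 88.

ord(88) | φ(107) = 107 − 1 = 106 = 2 · 53.
Divisors of 106: 1, 2, 53, 106.
Check 88^d mod 107 for each divisor in increasing order:
88^1 ≡ 88 (mod 107)
88^2 ≡ 40 (mod 107)
88^53 ≡ 106 (mod 107)
88^106 ≡ 1 (mod 107) ✓
Therefore the multiplicative order of 88 modulo 107 is 106.

106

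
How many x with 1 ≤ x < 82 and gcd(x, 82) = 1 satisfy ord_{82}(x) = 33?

φ(82) = φ(2)·φ(41) = 1·40 = 40 = 2^3 · 5.
In a cyclic group of order 40, there are φ(d) elements of order d for each divisor d of 40, and zero for non-divisors.
Here 40 is not a multiple of 33, so there are no elements of order 33.

0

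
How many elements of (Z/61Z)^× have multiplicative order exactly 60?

φ(61) = 61 − 1 = 60 = 2^2 · 3 · 5.
In a cyclic group of order 60, there are φ(d) elements of order d for each divisor d of 60, and zero for non-divisors.
60 = 2^2 · 3 · 5 divides 60, and φ(60) = 16.

16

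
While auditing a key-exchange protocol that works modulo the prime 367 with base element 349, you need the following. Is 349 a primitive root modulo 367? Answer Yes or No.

Yes

φ(367) = 367 − 1 = 366 = 2 · 3 · 61.
An element g generates (Z/367Z)^× iff g^(366/q) ≢ 1 (mod 367) for each prime q ∈ {2, 3, 61}.
349^183 ≡ 366 (mod 367)  [q = 2: ≢ 1 ✓]
349^122 ≡ 283 (mod 367)  [q = 3: ≢ 1 ✓]
349^6 ≡ 132 (mod 367)  [q = 61: ≢ 1 ✓]
None equal 1, so ord_367(349) = 366: 349 is a primitive root.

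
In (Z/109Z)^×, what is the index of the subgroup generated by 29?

By Lagrange's theorem, ord_109(29) divides φ(109) = 109 − 1 = 108 = 2^2 · 3^3.
Divisors of 108: 1, 2, 3, 4, 6, 9, 12, 18, 27, 36, 54, 108.
Evaluate successive powers at the divisors of 108:
29^1 ≡ 29
29^2 ≡ 78
29^3 ≡ 82
29^4 ≡ 89
29^6 ≡ 75
29^9 ≡ 46
29^12 ≡ 66
29^18 ≡ 45
29^27 ≡ 108
29^36 ≡ 63
29^54 ≡ 1
So ord_109(29) = 54, hence |⟨29⟩| = 54.
[(Z/109Z)^× : ⟨29⟩] = 108/54 = 2.

2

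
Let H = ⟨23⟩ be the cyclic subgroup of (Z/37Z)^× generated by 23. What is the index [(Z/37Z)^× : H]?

The order of 23 must divide φ(37) = 37 − 1 = 36 = 2^2 · 3^2.
Divisors of 36: 1, 2, 3, 4, 6, 9, 12, 18, 36.
Compute 23^d (mod 37) for the divisors d until we hit 1:
23^1 ≡ 23 (mod 37)
23^2 ≡ 11 (mod 37)
23^3 ≡ 31 (mod 37)
23^4 ≡ 10 (mod 37)
23^6 ≡ 36 (mod 37)
23^9 ≡ 6 (mod 37)
23^12 ≡ 1 (mod 37) ✓
Thus |⟨23⟩| = ord(23) = 12.
Index = |(Z/37Z)^×| / |⟨23⟩| = 36 / 12 = 3.

3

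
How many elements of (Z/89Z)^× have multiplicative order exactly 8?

φ(89) = 89 − 1 = 88 = 2^3 · 11.
Since (Z/89Z)^× is cyclic of order 88, the number of elements of order d is φ(d) when d | 88 and 0 otherwise.
8 = 2^3 divides 88, and φ(8) = 4.

4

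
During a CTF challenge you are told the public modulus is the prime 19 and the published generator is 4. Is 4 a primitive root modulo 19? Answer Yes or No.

φ(19) = 19 − 1 = 18 = 2 · 3^2.
It suffices to check that the order of 4 is not a proper divisor of 18: compute 4^(18/q) for q ∈ {2, 3}.
4^9 ≡ 1 (mod 19)  [q = 2: ≡ 1 ✗]
4^6 ≡ 11 (mod 19)  [q = 3: ≢ 1 ✓]
4^9 ≡ 1 shows ord(4) | 9, strictly less than φ(19); not a primitive root.

No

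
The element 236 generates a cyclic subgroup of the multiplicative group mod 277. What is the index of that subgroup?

The order of 236 must divide φ(277) = 277 − 1 = 276 = 2^2 · 3 · 23.
Divisors of 276: 1, 2, 3, 4, 6, 12, 23, 46, 69, 92, 138, 276.
Compute 236^d (mod 277) for the divisors d until we hit 1:
236^1 ≡ 236 (mod 277)
236^2 ≡ 19 (mod 277)
236^3 ≡ 52 (mod 277)
236^4 ≡ 84 (mod 277)
236^6 ≡ 211 (mod 277)
236^12 ≡ 201 (mod 277)
236^23 ≡ 1 (mod 277) ✓
The order of 236 is 23, so the subgroup it generates has 23 elements.
The index is φ(277) / ord(236) = 276 / 23 = 12.

12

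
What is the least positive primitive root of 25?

2

φ(25) = φ(5^2) = 5·(5−1) = 20 = 2^2 · 5.
g is a primitive root iff g^(20/q) ≢ 1 (mod 25) for each prime q ∈ {2, 5}.
g = 2: 2^10 ≡ 24; 2^4 ≡ 16 — none is 1, so 2 is a primitive root.
Hence the least primitive root of 25 is 2.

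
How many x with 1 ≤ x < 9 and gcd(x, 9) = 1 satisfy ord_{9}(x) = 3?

φ(9) = φ(3^2) = 3·(3−1) = 6 = 2 · 3.
(Z/9Z)^× is cyclic (|G| = 6); a cyclic group of order m has exactly φ(d) elements of each order d | m, and none otherwise.
3 | 6, and φ(3) = 3 − 1 = 2.

2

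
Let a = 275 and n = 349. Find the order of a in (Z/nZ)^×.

The order of 275 must divide φ(349) = 349 − 1 = 348 = 2^2 · 3 · 29.
Divisors of 348: 1, 2, 3, 4, 6, 12, 29, 58, 87, 116, 174, 348.
Test each divisor d:
275^1 ≡ 275 (mod 349)
275^2 ≡ 241 (mod 349)
275^3 ≡ 314 (mod 349)
275^4 ≡ 147 (mod 349)
275^6 ≡ 178 (mod 349)
275^12 ≡ 274 (mod 349)
275^29 ≡ 24 (mod 349)
275^58 ≡ 227 (mod 349)
275^87 ≡ 213 (mod 349)
275^116 ≡ 226 (mod 349)
275^174 ≡ 348 (mod 349)
275^348 ≡ 1 (mod 349) ✓
The smallest such exponent is 348, so the order of 275 is 348.

348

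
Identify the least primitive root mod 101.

2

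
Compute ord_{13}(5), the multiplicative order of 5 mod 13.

Since 5 ∈ (Z/13Z)^×, its order divides φ(13) = 13 − 1 = 12 = 2^2 · 3.
Divisors of 12: 1, 2, 3, 4, 6, 12.
Check 5^d mod 13 for each divisor in increasing order:
5^1 ≡ 5 (mod 13)
5^2 ≡ 12 (mod 13)
5^3 ≡ 8 (mod 13)
5^4 ≡ 1 (mod 13) ✓
So ord_13(5) = 4.

4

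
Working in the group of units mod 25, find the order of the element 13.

The order of 13 must divide φ(25) = φ(5^2) = 5·(5−1) = 20 = 2^2 · 5.
Divisors of 20: 1, 2, 4, 5, 10, 20.
Test each divisor d:
13^1 ≡ 13 (mod 25)
13^2 ≡ 19 (mod 25)
13^4 ≡ 11 (mod 25)
13^5 ≡ 18 (mod 25)
13^10 ≡ 24 (mod 25)
13^20 ≡ 1 (mod 25) ✓
Hence ord(13) = 20.

20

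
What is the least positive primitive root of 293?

2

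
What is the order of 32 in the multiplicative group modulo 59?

58

Since 32 ∈ (Z/59Z)^×, its order divides φ(59) = 59 − 1 = 58 = 2 · 29.
Divisors of 58: 1, 2, 29, 58.
Compute 32^d (mod 59) for the divisors d until we hit 1:
32^1 ≡ 32
32^2 ≡ 21
32^29 ≡ 58
32^58 ≡ 1
So ord_59(32) = 58.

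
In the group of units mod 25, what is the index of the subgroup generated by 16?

4

ord(16) | φ(25) = φ(5^2) = 5·(5−1) = 20 = 2^2 · 5.
Divisors of 20: 1, 2, 4, 5, 10, 20.
Evaluate successive powers at the divisors of 20:
16^1 ≡ 16 (mod 25)
16^2 ≡ 6 (mod 25)
16^4 ≡ 11 (mod 25)
16^5 ≡ 1 (mod 25) ✓
So ord_25(16) = 5, hence |⟨16⟩| = 5.
The index is φ(25) / ord(16) = 20 / 5 = 4.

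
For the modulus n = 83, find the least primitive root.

φ(83) = 83 − 1 = 82 = 2 · 41.
Test candidates g = 2, 3, … against the prime factors q ∈ {2, 41} of φ(83): g is a generator iff g^(82/q) ≢ 1 for every such q.
g = 2: 2^41 ≡ 82; 2^2 ≡ 4 — none is 1, so 2 is a primitive root.
The smallest primitive root modulo 83 is 2.

2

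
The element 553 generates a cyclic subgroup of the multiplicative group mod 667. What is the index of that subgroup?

ord(553) | φ(667) = φ(23·29) = (23−1)·(29−1) = 22·28 = 616 = 2^3 · 7 · 11.
Divisors of 616: 1, 2, 4, 7, 8, 11, 14, 22, 28, 44, 56, 77, 88, 154, 308, 616.
Evaluate successive powers at the divisors of 616:
553^1 ≡ 553 (mod 667)
553^2 ≡ 323 (mod 667)
553^4 ≡ 277 (mod 667)
553^7 ≡ 70 (mod 667)
553^8 ≡ 24 (mod 667)
553^11 ≡ 47 (mod 667)
553^14 ≡ 231 (mod 667)
553^22 ≡ 208 (mod 667)
553^28 ≡ 1 (mod 667) ✓
Thus |⟨553⟩| = ord(553) = 28.
Index = |(Z/667Z)^×| / |⟨553⟩| = 616 / 28 = 22.

22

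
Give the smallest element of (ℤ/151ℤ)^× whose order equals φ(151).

6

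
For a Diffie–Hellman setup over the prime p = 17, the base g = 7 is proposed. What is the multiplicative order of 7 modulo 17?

16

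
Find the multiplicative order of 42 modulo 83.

82

By Lagrange's theorem, ord_83(42) divides φ(83) = 83 − 1 = 82 = 2 · 41.
Divisors of 82: 1, 2, 41, 82.
Compute 42^d (mod 83) for the divisors d until we hit 1:
42^1 ≡ 42
42^2 ≡ 21
42^41 ≡ 82
42^82 ≡ 1
Hence ord(42) = 82.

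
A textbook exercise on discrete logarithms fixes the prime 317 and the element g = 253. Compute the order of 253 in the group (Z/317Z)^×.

Since 253 ∈ (Z/317Z)^×, its order divides φ(317) = 317 − 1 = 316 = 2^2 · 79.
Divisors of 316: 1, 2, 4, 79, 158, 316.
Check 253^d mod 317 for each divisor in increasing order:
253^1 ≡ 253 (mod 317)
253^2 ≡ 292 (mod 317)
253^4 ≡ 308 (mod 317)
253^79 ≡ 1 (mod 317) ✓
Hence ord(253) = 79.

79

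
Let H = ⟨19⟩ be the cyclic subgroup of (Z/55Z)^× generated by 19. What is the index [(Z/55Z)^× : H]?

4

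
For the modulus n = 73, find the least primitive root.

5

φ(73) = 73 − 1 = 72 = 2^3 · 3^2.
g is a primitive root iff g^(72/q) ≢ 1 (mod 73) for each prime q ∈ {2, 3}.
g = 2: 2^36 ≡ 1 — hits 1, so not a primitive root.
g = 3: 3^36 ≡ 1 — hits 1, so not a primitive root.
g = 4: 4^36 ≡ 1 — hits 1, so not a primitive root.
g = 5: 5^36 ≡ 72; 5^24 ≡ 8 — none is 1, so 5 is a primitive root.
So 5 is the smallest generator of (Z/73Z)^×.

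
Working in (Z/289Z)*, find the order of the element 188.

The order of 188 must divide φ(289) = φ(17^2) = 17·(17−1) = 272 = 2^4 · 17.
Divisors of 272: 1, 2, 4, 8, 16, 17, 34, 68, 136, 272.
Test each divisor d:
188^1 ≡ 188 (mod 289)
188^2 ≡ 86 (mod 289)
188^4 ≡ 171 (mod 289)
188^8 ≡ 52 (mod 289)
188^16 ≡ 103 (mod 289)
188^17 ≡ 1 (mod 289) ✓
So ord_289(188) = 17.

17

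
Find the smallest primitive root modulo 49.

3

φ(49) = φ(7^2) = 7·(7−1) = 42 = 2 · 3 · 7.
g is a primitive root iff g^(42/q) ≢ 1 (mod 49) for each prime q ∈ {2, 3, 7}.
g = 2: 2^21 ≡ 1 — hits 1, so not a primitive root.
g = 3: 3^21 ≡ 48; 3^14 ≡ 30; 3^6 ≡ 43 — none is 1, so 3 is a primitive root.
So 3 is the smallest generator of (Z/49Z)^×.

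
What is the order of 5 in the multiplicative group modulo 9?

ord(5) | φ(9) = φ(3^2) = 3·(3−1) = 6 = 2 · 3.
Divisors of 6: 1, 2, 3, 6.
Test each divisor d:
5^1 ≡ 5
5^2 ≡ 7
5^3 ≡ 8
5^6 ≡ 1
The smallest such exponent is 6, so the order of 5 is 6.

6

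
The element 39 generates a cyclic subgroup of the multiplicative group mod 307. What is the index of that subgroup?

2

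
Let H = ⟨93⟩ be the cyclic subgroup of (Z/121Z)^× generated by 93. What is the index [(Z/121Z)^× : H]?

2

ord(93) | φ(121) = φ(11^2) = 11·(11−1) = 110 = 2 · 5 · 11.
Divisors of 110: 1, 2, 5, 10, 11, 22, 55, 110.
Evaluate successive powers at the divisors of 110:
93^1 ≡ 93 (mod 121)
93^2 ≡ 58 (mod 121)
93^5 ≡ 67 (mod 121)
93^10 ≡ 12 (mod 121)
93^11 ≡ 27 (mod 121)
93^22 ≡ 3 (mod 121)
93^55 ≡ 1 (mod 121) ✓
So ord_121(93) = 55, hence |⟨93⟩| = 55.
The index is φ(121) / ord(93) = 110 / 55 = 2.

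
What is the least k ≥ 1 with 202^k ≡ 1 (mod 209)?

30

ord(202) | φ(209) = φ(11·19) = (11−1)·(19−1) = 10·18 = 180 = 2^2 · 3^2 · 5.
Divisors of 180: 1, 2, 3, 4, 5, 6, 9, 10, 12, 15, 18, 20, 30, 36, 45, 60, 90, 180.
Check 202^d mod 209 for each divisor in increasing order:
202^1 ≡ 202 (mod 209)
202^2 ≡ 49 (mod 209)
202^3 ≡ 75 (mod 209)
202^4 ≡ 102 (mod 209)
202^5 ≡ 122 (mod 209)
202^6 ≡ 191 (mod 209)
202^9 ≡ 113 (mod 209)
202^10 ≡ 45 (mod 209)
202^12 ≡ 115 (mod 209)
202^15 ≡ 56 (mod 209)
202^18 ≡ 20 (mod 209)
202^20 ≡ 144 (mod 209)
202^30 ≡ 1 (mod 209) ✓
So ord_209(202) = 30.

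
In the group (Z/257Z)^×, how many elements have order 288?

0

φ(257) = 257 − 1 = 256 = 2^8.
Since (Z/257Z)^× is cyclic of order 256, the number of elements of order d is φ(d) when d | 256 and 0 otherwise.
Here 256 is not a multiple of 288, so there are no elements of order 288.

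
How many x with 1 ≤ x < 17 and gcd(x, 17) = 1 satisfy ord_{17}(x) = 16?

φ(17) = 17 − 1 = 16 = 2^4.
Since (Z/17Z)^× is cyclic of order 16, the number of elements of order d is φ(d) when d | 16 and 0 otherwise.
16 = 2^4 divides 16, and φ(16) = 8.

8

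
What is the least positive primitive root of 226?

φ(226) = φ(2)·φ(113) = 1·112 = 112 = 2^4 · 7.
Test candidates g = 2, 3, … against the prime factors q ∈ {2, 7} of φ(226): g is a generator iff g^(112/q) ≢ 1 for every such q.
g = 2: gcd(2, 226) = 2 > 1, not a unit — skip.
g = 3: 3^56 ≡ 225; 3^16 ≡ 49 — none is 1, so 3 is a primitive root.
Hence the least primitive root of 226 is 3.

3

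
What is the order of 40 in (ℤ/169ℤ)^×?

13

Since 40 ∈ (Z/169Z)^×, its order divides φ(169) = φ(13^2) = 13·(13−1) = 156 = 2^2 · 3 · 13.
Divisors of 156: 1, 2, 3, 4, 6, 12, 13, 26, 39, 52, 78, 156.
Test each divisor d:
40^1 ≡ 40 (mod 169)
40^2 ≡ 79 (mod 169)
40^3 ≡ 118 (mod 169)
40^4 ≡ 157 (mod 169)
40^6 ≡ 66 (mod 169)
40^12 ≡ 131 (mod 169)
40^13 ≡ 1 (mod 169) ✓
So ord_169(40) = 13.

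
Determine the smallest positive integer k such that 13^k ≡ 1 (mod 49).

14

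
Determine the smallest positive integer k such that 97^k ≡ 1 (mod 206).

51

The order of 97 must divide φ(206) = φ(2)·φ(103) = 1·102 = 102 = 2 · 3 · 17.
Divisors of 102: 1, 2, 3, 6, 17, 34, 51, 102.
Evaluate successive powers at the divisors of 102:
97^1 ≡ 97
97^2 ≡ 139
97^3 ≡ 93
97^6 ≡ 203
97^17 ≡ 159
97^34 ≡ 149
97^51 ≡ 1
Hence ord(97) = 51.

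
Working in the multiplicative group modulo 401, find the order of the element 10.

Since 10 ∈ (Z/401Z)^×, its order divides φ(401) = 401 − 1 = 400 = 2^4 · 5^2.
Divisors of 400: 1, 2, 4, 5, 8, 10, 16, 20, 25, 40, 50, 80, 100, 200, 400.
Evaluate successive powers at the divisors of 400:
10^1 ≡ 10
10^2 ≡ 100
10^4 ≡ 376
10^5 ≡ 151
10^8 ≡ 224
10^10 ≡ 345
10^16 ≡ 51
10^20 ≡ 329
10^25 ≡ 356
10^40 ≡ 372
10^50 ≡ 20
10^80 ≡ 39
10^100 ≡ 400
10^200 ≡ 1
The smallest such exponent is 200, so the order of 10 is 200.

200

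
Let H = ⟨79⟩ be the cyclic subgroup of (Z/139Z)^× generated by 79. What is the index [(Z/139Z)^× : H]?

6

Since 79 ∈ (Z/139Z)^×, its order divides φ(139) = 139 − 1 = 138 = 2 · 3 · 23.
Divisors of 138: 1, 2, 3, 6, 23, 46, 69, 138.
Check 79^d mod 139 for each divisor in increasing order:
79^1 ≡ 79 (mod 139)
79^2 ≡ 125 (mod 139)
79^3 ≡ 6 (mod 139)
79^6 ≡ 36 (mod 139)
79^23 ≡ 1 (mod 139) ✓
So ord_139(79) = 23, hence |⟨79⟩| = 23.
The index is φ(139) / ord(79) = 138 / 23 = 6.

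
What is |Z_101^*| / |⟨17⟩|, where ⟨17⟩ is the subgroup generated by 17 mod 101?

10

Since 17 ∈ (Z/101Z)^×, its order divides φ(101) = 101 − 1 = 100 = 2^2 · 5^2.
Divisors of 100: 1, 2, 4, 5, 10, 20, 25, 50, 100.
Test each divisor d:
17^1 ≡ 17 (mod 101)
17^2 ≡ 87 (mod 101)
17^4 ≡ 95 (mod 101)
17^5 ≡ 100 (mod 101)
17^10 ≡ 1 (mod 101) ✓
The order of 17 is 10, so the subgroup it generates has 10 elements.
Index = |(Z/101Z)^×| / |⟨17⟩| = 100 / 10 = 10.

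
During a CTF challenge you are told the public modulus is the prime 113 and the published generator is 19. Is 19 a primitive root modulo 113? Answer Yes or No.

Yes

φ(113) = 113 − 1 = 112 = 2^4 · 7.
An element g generates (Z/113Z)^× iff g^(112/q) ≢ 1 (mod 113) for each prime q ∈ {2, 7}.
19^56 ≡ 112 (mod 113)  [q = 2: ≢ 1 ✓]
19^16 ≡ 49 (mod 113)  [q = 7: ≢ 1 ✓]
Every test exponent gives a nontrivial residue, hence 19 generates the full group.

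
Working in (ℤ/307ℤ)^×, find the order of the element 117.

306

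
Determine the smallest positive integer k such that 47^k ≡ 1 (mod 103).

6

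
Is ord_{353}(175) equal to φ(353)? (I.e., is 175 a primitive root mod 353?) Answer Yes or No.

φ(353) = 353 − 1 = 352 = 2^5 · 11.
It suffices to check that the order of 175 is not a proper divisor of 352: compute 175^(352/q) for q ∈ {2, 11}.
175^176 ≡ 352 (mod 353)  [q = 2: ≢ 1 ✓]
175^32 ≡ 185 (mod 353)  [q = 11: ≢ 1 ✓]
Every test exponent gives a nontrivial residue, hence 175 generates the full group.

Yes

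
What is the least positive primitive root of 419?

2

φ(419) = 419 − 1 = 418 = 2 · 11 · 19.
g is a primitive root iff g^(418/q) ≢ 1 (mod 419) for each prime q ∈ {2, 11, 19}.
g = 2: 2^209 ≡ 418; 2^38 ≡ 334; 2^22 ≡ 114 — none is 1, so 2 is a primitive root.
So 2 is the smallest generator of (Z/419Z)^×.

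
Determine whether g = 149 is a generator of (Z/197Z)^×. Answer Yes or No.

φ(197) = 197 − 1 = 196 = 2^2 · 7^2.
An element g generates (Z/197Z)^× iff g^(196/q) ≢ 1 (mod 197) for each prime q ∈ {2, 7}.
149^98 ≡ 196 (mod 197)  [q = 2: ≢ 1 ✓]
149^28 ≡ 191 (mod 197)  [q = 7: ≢ 1 ✓]
None equal 1, so ord_197(149) = 196: 149 is a primitive root.

Yes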